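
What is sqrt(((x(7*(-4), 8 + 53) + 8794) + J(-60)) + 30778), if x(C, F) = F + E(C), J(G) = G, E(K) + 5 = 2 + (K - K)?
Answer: sqrt(39570) ≈ 198.92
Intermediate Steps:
E(K) = -3 (E(K) = -5 + (2 + (K - K)) = -5 + (2 + 0) = -5 + 2 = -3)
x(C, F) = -3 + F (x(C, F) = F - 3 = -3 + F)
sqrt(((x(7*(-4), 8 + 53) + 8794) + J(-60)) + 30778) = sqrt((((-3 + (8 + 53)) + 8794) - 60) + 30778) = sqrt((((-3 + 61) + 8794) - 60) + 30778) = sqrt(((58 + 8794) - 60) + 30778) = sqrt((8852 - 60) + 30778) = sqrt(8792 + 30778) = sqrt(39570)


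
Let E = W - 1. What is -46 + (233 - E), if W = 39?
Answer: 149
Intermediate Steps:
E = 38 (E = 39 - 1 = 38)
-46 + (233 - E) = -46 + (233 - 1*38) = -46 + (233 - 38) = -46 + 195 = 149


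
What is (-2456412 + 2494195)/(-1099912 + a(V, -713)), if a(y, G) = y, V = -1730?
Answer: -37783/1101642 ≈ -0.034297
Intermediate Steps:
(-2456412 + 2494195)/(-1099912 + a(V, -713)) = (-2456412 + 2494195)/(-1099912 - 1730) = 37783/(-1101642) = 37783*(-1/1101642) = -37783/1101642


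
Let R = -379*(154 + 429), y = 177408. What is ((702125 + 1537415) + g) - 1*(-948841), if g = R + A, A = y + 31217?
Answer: 3176049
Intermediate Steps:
R = -220957 (R = -379*583 = -220957)
A = 208625 (A = 177408 + 31217 = 208625)
g = -12332 (g = -220957 + 208625 = -12332)
((702125 + 1537415) + g) - 1*(-948841) = ((702125 + 1537415) - 12332) - 1*(-948841) = (2239540 - 12332) + 948841 = 2227208 + 948841 = 3176049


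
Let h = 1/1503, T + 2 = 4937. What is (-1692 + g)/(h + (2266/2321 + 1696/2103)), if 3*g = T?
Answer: -10448580951/396475985 ≈ -26.354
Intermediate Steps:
T = 4935 (T = -2 + 4937 = 4935)
h = 1/1503 ≈ 0.00066534
g = 1645 (g = (1/3)*4935 = 1645)
(-1692 + g)/(h + (2266/2321 + 1696/2103)) = (-1692 + 1645)/(1/1503 + (2266/2321 + 1696/2103)) = -47/(1/1503 + (2266*(1/2321) + 1696*(1/2103))) = -47/(1/1503 + (206/211 + 1696/2103)) = -47/(1/1503 + 791074/443733) = -47/396475985/222310233 = -47*222310233/396475985 = -10448580951/396475985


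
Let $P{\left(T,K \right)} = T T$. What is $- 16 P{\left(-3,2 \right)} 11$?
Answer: $-1584$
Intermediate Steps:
$P{\left(T,K \right)} = T^{2}$
$- 16 P{\left(-3,2 \right)} 11 = - 16 \left(-3\right)^{2} \cdot 11 = \left(-16\right) 9 \cdot 11 = \left(-144\right) 11 = -1584$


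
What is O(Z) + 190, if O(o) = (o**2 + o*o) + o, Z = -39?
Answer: 3193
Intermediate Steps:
O(o) = o + 2*o**2 (O(o) = (o**2 + o**2) + o = 2*o**2 + o = o + 2*o**2)
O(Z) + 190 = -39*(1 + 2*(-39)) + 190 = -39*(1 - 78) + 190 = -39*(-77) + 190 = 3003 + 190 = 3193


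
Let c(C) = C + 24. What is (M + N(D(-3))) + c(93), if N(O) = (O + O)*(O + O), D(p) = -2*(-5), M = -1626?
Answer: -1109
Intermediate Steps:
c(C) = 24 + C
D(p) = 10
N(O) = 4*O² (N(O) = (2*O)*(2*O) = 4*O²)
(M + N(D(-3))) + c(93) = (-1626 + 4*10²) + (24 + 93) = (-1626 + 4*100) + 117 = (-1626 + 400) + 117 = -1226 + 117 = -1109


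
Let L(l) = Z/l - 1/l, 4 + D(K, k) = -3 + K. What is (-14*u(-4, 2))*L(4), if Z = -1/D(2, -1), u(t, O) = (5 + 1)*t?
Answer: -336/5 ≈ -67.200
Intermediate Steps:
D(K, k) = -7 + K (D(K, k) = -4 + (-3 + K) = -7 + K)
u(t, O) = 6*t
Z = 1/5 (Z = -1/(-7 + 2) = -1/(-5) = -1*(-1/5) = 1/5 ≈ 0.20000)
L(l) = -4/(5*l) (L(l) = 1/(5*l) - 1/l = -4/(5*l))
(-14*u(-4, 2))*L(4) = (-84*(-4))*(-4/5/4) = (-14*(-24))*(-4/5*1/4) = 336*(-1/5) = -336/5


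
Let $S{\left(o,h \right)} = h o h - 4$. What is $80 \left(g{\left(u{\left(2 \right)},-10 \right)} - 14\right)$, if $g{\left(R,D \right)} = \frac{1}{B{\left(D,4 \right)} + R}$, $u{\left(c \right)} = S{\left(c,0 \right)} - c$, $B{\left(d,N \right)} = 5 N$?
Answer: $- \frac{7800}{7} \approx -1114.3$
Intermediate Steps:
$S{\left(o,h \right)} = -4 + o h^{2}$ ($S{\left(o,h \right)} = o h^{2} - 4 = -4 + o h^{2}$)
$u{\left(c \right)} = -4 - c$ ($u{\left(c \right)} = \left(-4 + c 0^{2}\right) - c = \left(-4 + c 0\right) - c = \left(-4 + 0\right) - c = -4 - c$)
$g{\left(R,D \right)} = \frac{1}{20 + R}$ ($g{\left(R,D \right)} = \frac{1}{5 \cdot 4 + R} = \frac{1}{20 + R}$)
$80 \left(g{\left(u{\left(2 \right)},-10 \right)} - 14\right) = 80 \left(\frac{1}{20 - 6} - 14\right) = 80 \left(\frac{1}{14} - 14\right) = 80 \left(- \frac{195}{14}\right) = - \frac{7800}{7}$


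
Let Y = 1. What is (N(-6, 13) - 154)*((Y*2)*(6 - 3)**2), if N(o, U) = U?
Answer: -2538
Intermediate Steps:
(N(-6, 13) - 154)*((Y*2)*(6 - 3)**2) = (13 - 154)*((1*2)*(6 - 3)**2) = -282*3**2 = -282*9 = -141*18 = -2538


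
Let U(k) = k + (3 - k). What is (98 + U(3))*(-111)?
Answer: -11211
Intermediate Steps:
U(k) = 3
(98 + U(3))*(-111) = (98 + 3)*(-111) = 101*(-111) = -11211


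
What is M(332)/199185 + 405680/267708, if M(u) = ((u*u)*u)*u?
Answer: 38720877239612/634802595 ≈ 60997.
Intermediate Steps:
M(u) = u⁴ (M(u) = (u²*u)*u = u³*u = u⁴)
M(332)/199185 + 405680/267708 = 332⁴/199185 + 405680/267708 = 12149330176*(1/199185) + 405680*(1/267708) = 12149330176/199185 + 101420/66927 = 38720877239612/634802595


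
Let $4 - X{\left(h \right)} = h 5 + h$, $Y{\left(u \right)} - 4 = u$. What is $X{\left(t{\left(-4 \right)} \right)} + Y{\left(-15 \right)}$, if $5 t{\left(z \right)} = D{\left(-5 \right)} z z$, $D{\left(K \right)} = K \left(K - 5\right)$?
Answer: $-967$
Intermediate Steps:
$Y{\left(u \right)} = 4 + u$
$D{\left(K \right)} = K \left(-5 + K\right)$
$t{\left(z \right)} = 10 z^{2}$ ($t{\left(z \right)} = \frac{- 5 \left(-5 - 5\right) z z}{5} = \frac{\left(-5\right) \left(-10\right) z z}{5} = \frac{50 z z}{5} = \frac{50 z^{2}}{5} = 10 z^{2}$)
$X{\left(h \right)} = 4 - 6 h$ ($X{\left(h \right)} = 4 - \left(h 5 + h\right) = 4 - \left(5 h + h\right) = 4 - 6 h$)
$X{\left(t{\left(-4 \right)} \right)} + Y{\left(-15 \right)} = \left(4 - 6 \cdot 10 \left(-4\right)^{2}\right) + \left(4 - 15\right) = \left(4 - 6 \cdot 10 \cdot 16\right) - 11 = \left(4 - 960\right) - 11 = -956 - 11 = -967$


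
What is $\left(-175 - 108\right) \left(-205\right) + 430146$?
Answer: $488161$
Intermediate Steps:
$\left(-175 - 108\right) \left(-205\right) + 430146 = \left(-283\right) \left(-205\right) + 430146 = 58015 + 430146 = 488161$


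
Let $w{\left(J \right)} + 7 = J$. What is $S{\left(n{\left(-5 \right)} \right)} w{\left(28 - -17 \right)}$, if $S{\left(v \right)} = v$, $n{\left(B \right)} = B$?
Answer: $-190$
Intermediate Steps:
$w{\left(J \right)} = -7 + J$
$S{\left(n{\left(-5 \right)} \right)} w{\left(28 - -17 \right)} = - 5 \left(-7 + \left(28 - -17\right)\right) = - 5 \left(-7 + \left(28 + 17\right)\right) = - 5 \left(-7 + 45\right) = \left(-5\right) 38 = -190$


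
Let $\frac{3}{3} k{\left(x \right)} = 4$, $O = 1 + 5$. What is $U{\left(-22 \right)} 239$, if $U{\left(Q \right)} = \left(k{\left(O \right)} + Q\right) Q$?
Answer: $94644$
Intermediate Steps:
$O = 6$
$k{\left(x \right)} = 4$
$U{\left(Q \right)} = Q \left(4 + Q\right)$ ($U{\left(Q \right)} = \left(4 + Q\right) Q = Q \left(4 + Q\right)$)
$U{\left(-22 \right)} 239 = - 22 \left(4 - 22\right) 239 = \left(-22\right) \left(-18\right) 239 = 396 \cdot 239 = 94644$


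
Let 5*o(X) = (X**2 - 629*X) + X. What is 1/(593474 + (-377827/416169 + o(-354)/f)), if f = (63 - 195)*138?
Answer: 1052907570/624868292629283 ≈ 1.6850e-6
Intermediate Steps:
o(X) = -628*X/5 + X**2/5 (o(X) = ((X**2 - 629*X) + X)/5 = (X**2 - 628*X)/5 = -628*X/5 + X**2/5)
f = -18216 (f = -132*138 = -18216)
1/(593474 + (-377827/416169 + o(-354)/f)) = 1/(593474 + (-377827/416169 + ((1/5)*(-354)*(-628 - 354))/(-18216))) = 1/(593474 + (-377827*1/416169 + ((1/5)*(-354)*(-982))*(-1/18216))) = 1/(593474 + (-377827/416169 + (347628/5)*(-1/18216))) = 1/(593474 + (-377827/416169 - 28969/7590)) = 1/(593474 - 4974568897/1052907570) = 1/(624868292629283/1052907570) = 1052907570/624868292629283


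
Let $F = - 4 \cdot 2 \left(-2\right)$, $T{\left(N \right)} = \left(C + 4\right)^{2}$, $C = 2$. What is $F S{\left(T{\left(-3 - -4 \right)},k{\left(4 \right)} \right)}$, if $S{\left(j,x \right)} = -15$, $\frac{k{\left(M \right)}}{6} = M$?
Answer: $-240$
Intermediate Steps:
$k{\left(M \right)} = 6 M$
$T{\left(N \right)} = 36$ ($T{\left(N \right)} = \left(2 + 4\right)^{2} = 6^{2} = 36$)
$F = 16$ ($F = \left(-4\right) \left(-4\right) = 16$)
$F S{\left(T{\left(-3 - -4 \right)},k{\left(4 \right)} \right)} = 16 \left(-15\right) = -240$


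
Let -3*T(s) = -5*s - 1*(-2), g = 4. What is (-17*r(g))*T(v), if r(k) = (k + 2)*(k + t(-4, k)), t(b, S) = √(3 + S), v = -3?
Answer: 2312 + 578*√7 ≈ 3841.2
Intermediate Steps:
r(k) = (2 + k)*(k + √(3 + k)) (r(k) = (k + 2)*(k + √(3 + k)) = (2 + k)*(k + √(3 + k)))
T(s) = -⅔ + 5*s/3 (T(s) = -(-5*s - 1*(-2))/3 = -(-5*s + 2)/3 = -(2 - 5*s)/3 = -⅔ + 5*s/3)
(-17*r(g))*T(v) = (-17*(4² + 2*4 + 2*√(3 + 4) + 4*√(3 + 4)))*(-⅔ + (5/3)*(-3)) = (-17*(16 + 8 + 2*√7 + 4*√7))*(-⅔ - 5) = -17*(24 + 6*√7)*(-17/3) = (-408 - 102*√7)*(-17/3) = 2312 + 578*√7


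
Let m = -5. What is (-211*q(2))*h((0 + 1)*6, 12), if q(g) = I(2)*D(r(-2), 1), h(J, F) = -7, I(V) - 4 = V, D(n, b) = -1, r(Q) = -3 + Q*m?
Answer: -8862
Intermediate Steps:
r(Q) = -3 - 5*Q (r(Q) = -3 + Q*(-5) = -3 - 5*Q)
I(V) = 4 + V
q(g) = -6 (q(g) = (4 + 2)*(-1) = 6*(-1) = -6)
(-211*q(2))*h((0 + 1)*6, 12) = -211*(-6)*(-7) = 1266*(-7) = -8862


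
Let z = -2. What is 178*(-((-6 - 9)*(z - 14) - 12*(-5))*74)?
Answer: -3951600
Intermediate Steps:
178*(-((-6 - 9)*(z - 14) - 12*(-5))*74) = 178*(-((-6 - 9)*(-2 - 14) - 12*(-5))*74) = 178*(-(-15*(-16) + 60)*74) = 178*(-(240 + 60)*74) = 178*(-300*74) = 178*(-1*22200) = 178*(-22200) = -3951600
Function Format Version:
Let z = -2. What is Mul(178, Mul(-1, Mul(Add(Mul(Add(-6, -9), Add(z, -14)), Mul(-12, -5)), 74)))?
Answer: -3951600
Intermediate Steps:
Mul(178, Mul(-1, Mul(Add(Mul(Add(-6, -9), Add(z, -14)), Mul(-12, -5)), 74))) = Mul(178, Mul(-1, Mul(Add(Mul(Add(-6, -9), Add(-2, -14)), Mul(-12, -5)), 74))) = Mul(178, Mul(-1, Mul(Add(Mul(-15, -16), 60), 74))) = Mul(178, Mul(-1, Mul(Add(240, 60), 74))) = Mul(178, Mul(-1, Mul(300, 74))) = Mul(178, Mul(-1, 22200)) = Mul(178, -22200) = -3951600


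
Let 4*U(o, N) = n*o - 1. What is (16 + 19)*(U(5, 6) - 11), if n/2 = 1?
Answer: -1225/4 ≈ -306.25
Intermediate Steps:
n = 2 (n = 2*1 = 2)
U(o, N) = -¼ + o/2 (U(o, N) = (2*o - 1)/4 = (-1 + 2*o)/4 = -¼ + o/2)
(16 + 19)*(U(5, 6) - 11) = (16 + 19)*((-¼ + (½)*5) - 11) = 35*((-¼ + 5/2) - 11) = 35*(9/4 - 11) = 35*(-35/4) = -1225/4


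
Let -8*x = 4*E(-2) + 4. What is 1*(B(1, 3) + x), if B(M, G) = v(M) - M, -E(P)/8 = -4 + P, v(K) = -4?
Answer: -59/2 ≈ -29.500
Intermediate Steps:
E(P) = 32 - 8*P (E(P) = -8*(-4 + P) = 32 - 8*P)
x = -49/2 (x = -(4*(32 - 8*(-2)) + 4)/8 = -(4*(32 + 16) + 4)/8 = -(4*48 + 4)/8 = -(192 + 4)/8 = -⅛*196 = -49/2 ≈ -24.500)
B(M, G) = -4 - M
1*(B(1, 3) + x) = 1*((-4 - 1*1) - 49/2) = 1*((-4 - 1) - 49/2) = 1*(-5 - 49/2) = 1*(-59/2) = -59/2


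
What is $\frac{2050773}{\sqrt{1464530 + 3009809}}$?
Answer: $\frac{2050773 \sqrt{4474339}}{4474339} \approx 969.51$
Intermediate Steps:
$\frac{2050773}{\sqrt{1464530 + 3009809}} = \frac{2050773}{\sqrt{4474339}} = 2050773 \frac{\sqrt{4474339}}{4474339} = \frac{2050773 \sqrt{4474339}}{4474339}$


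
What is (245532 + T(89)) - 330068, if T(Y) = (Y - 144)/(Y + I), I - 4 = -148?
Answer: -84535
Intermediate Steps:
I = -144 (I = 4 - 148 = -144)
T(Y) = 1 (T(Y) = (Y - 144)/(Y - 144) = (-144 + Y)/(-144 + Y) = 1)
(245532 + T(89)) - 330068 = (245532 + 1) - 330068 = 245533 - 330068 = -84535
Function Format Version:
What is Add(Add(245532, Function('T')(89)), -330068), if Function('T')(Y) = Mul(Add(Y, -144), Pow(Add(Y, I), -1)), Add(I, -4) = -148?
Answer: -84535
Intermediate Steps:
I = -144 (I = Add(4, -148) = -144)
Function('T')(Y) = 1 (Function('T')(Y) = Mul(Add(Y, -144), Pow(Add(Y, -144), -1)) = Mul(Add(-144, Y), Pow(Add(-144, Y), -1)) = 1)
Add(Add(245532, Function('T')(89)), -330068) = Add(Add(245532, 1), -330068) = Add(245533, -330068) = -84535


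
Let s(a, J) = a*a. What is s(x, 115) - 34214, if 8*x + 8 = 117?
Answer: -2177815/64 ≈ -34028.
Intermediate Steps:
x = 109/8 (x = -1 + (⅛)*117 = -1 + 117/8 = 109/8 ≈ 13.625)
s(a, J) = a²
s(x, 115) - 34214 = (109/8)² - 34214 = 11881/64 - 34214 = -2177815/64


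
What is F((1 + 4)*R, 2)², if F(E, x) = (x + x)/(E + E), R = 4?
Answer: 1/100 ≈ 0.010000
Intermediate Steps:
F(E, x) = x/E (F(E, x) = (2*x)/((2*E)) = (2*x)*(1/(2*E)) = x/E)
F((1 + 4)*R, 2)² = (2/(((1 + 4)*4)))² = (2/((5*4)))² = (2/20)² = (2*(1/20))² = (⅒)² = 1/100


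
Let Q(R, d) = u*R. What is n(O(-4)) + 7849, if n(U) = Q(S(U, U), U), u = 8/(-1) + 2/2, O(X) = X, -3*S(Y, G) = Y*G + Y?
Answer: 7877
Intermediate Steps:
S(Y, G) = -Y/3 - G*Y/3 (S(Y, G) = -(Y*G + Y)/3 = -(G*Y + Y)/3 = -(Y + G*Y)/3 = -Y/3 - G*Y/3)
u = -7 (u = 8*(-1) + 2*(½) = -8 + 1 = -7)
Q(R, d) = -7*R
n(U) = 7*U*(1 + U)/3 (n(U) = -(-7)*U*(1 + U)/3 = 7*U*(1 + U)/3)
n(O(-4)) + 7849 = (7/3)*(-4)*(1 - 4) + 7849 = (7/3)*(-4)*(-3) + 7849 = 28 + 7849 = 7877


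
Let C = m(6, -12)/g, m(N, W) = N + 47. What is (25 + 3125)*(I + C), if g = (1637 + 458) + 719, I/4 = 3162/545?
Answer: 534305355/7303 ≈ 73163.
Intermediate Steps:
m(N, W) = 47 + N
I = 12648/545 (I = 4*(3162/545) = 12648/545 ≈ 23.207)
g = 2814 (g = 2095 + 719 = 2814)
C = 53/2814 (C = (47 + 6)/2814 = 53*(1/2814) = 53/2814 ≈ 0.018834)
(25 + 3125)*(I + C) = (25 + 3125)*(12648/545 + 53/2814) = 3150*(35620357/1533630) = 534305355/7303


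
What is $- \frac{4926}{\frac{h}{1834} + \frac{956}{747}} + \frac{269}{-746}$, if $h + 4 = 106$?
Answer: $- \frac{2517477652685}{682402754} \approx -3689.1$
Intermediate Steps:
$h = 102$ ($h = -4 + 106 = 102$)
$- \frac{4926}{\frac{h}{1834} + \frac{956}{747}} + \frac{269}{-746} = - \frac{4926}{\frac{102}{1834} + \frac{956}{747}} + \frac{269}{-746} = - \frac{4926}{102 \cdot \frac{1}{1834} + 956 \cdot \frac{1}{747}} + 269 \left(- \frac{1}{746}\right) = - \frac{4926}{\frac{51}{917} + \frac{956}{747}} - \frac{269}{746} = - \frac{4926}{\frac{914749}{684999}} - \frac{269}{746} = \left(-4926\right) \frac{684999}{914749} - \frac{269}{746} = - \frac{3374305074}{914749} - \frac{269}{746} = - \frac{2517477652685}{682402754}$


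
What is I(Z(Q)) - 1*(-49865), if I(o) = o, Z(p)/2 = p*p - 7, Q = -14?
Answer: 50243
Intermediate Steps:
Z(p) = -14 + 2*p² (Z(p) = 2*(p*p - 7) = 2*(p² - 7) = 2*(-7 + p²) = -14 + 2*p²)
I(Z(Q)) - 1*(-49865) = (-14 + 2*(-14)²) - 1*(-49865) = (-14 + 2*196) + 49865 = (-14 + 392) + 49865 = 378 + 49865 = 50243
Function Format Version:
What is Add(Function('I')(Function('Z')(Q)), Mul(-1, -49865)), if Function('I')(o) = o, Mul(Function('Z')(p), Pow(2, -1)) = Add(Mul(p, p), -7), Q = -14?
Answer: 50243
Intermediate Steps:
Function('Z')(p) = Add(-14, Mul(2, Pow(p, 2))) (Function('Z')(p) = Mul(2, Add(Mul(p, p), -7)) = Mul(2, Add(Pow(p, 2), -7)) = Mul(2, Add(-7, Pow(p, 2))) = Add(-14, Mul(2, Pow(p, 2))))
Add(Function('I')(Function('Z')(Q)), Mul(-1, -49865)) = Add(Add(-14, Mul(2, Pow(-14, 2))), Mul(-1, -49865)) = Add(Add(-14, Mul(2, 196)), 49865) = Add(Add(-14, 392), 49865) = Add(378, 49865) = 50243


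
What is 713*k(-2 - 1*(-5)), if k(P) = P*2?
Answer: 4278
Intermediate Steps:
k(P) = 2*P
713*k(-2 - 1*(-5)) = 713*(2*(-2 - 1*(-5))) = 713*(2*(-2 + 5)) = 713*(2*3) = 713*6 = 4278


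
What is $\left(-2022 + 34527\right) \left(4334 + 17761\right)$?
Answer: $718197975$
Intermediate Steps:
$\left(-2022 + 34527\right) \left(4334 + 17761\right) = 32505 \cdot 22095 = 718197975$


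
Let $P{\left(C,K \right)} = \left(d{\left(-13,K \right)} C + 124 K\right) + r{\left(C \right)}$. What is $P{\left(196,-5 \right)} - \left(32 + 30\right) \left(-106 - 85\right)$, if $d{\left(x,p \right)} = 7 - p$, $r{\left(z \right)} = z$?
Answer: $13770$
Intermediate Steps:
$P{\left(C,K \right)} = C + 124 K + C \left(7 - K\right)$ ($P{\left(C,K \right)} = \left(\left(7 - K\right) C + 124 K\right) + C = \left(C \left(7 - K\right) + 124 K\right) + C = \left(124 K + C \left(7 - K\right)\right) + C = C + 124 K + C \left(7 - K\right)$)
$P{\left(196,-5 \right)} - \left(32 + 30\right) \left(-106 - 85\right) = \left(196 + 124 \left(-5\right) - 196 \left(-7 - 5\right)\right) - \left(32 + 30\right) \left(-106 - 85\right) = \left(196 - 620 - 196 \left(-12\right)\right) - 62 \left(-191\right) = \left(196 - 620 + 2352\right) - -11842 = 1928 + 11842 = 13770$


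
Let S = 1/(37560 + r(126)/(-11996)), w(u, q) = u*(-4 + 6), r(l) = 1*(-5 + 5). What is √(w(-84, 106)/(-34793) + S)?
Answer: √2072909791453710/653412540 ≈ 0.069679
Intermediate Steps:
r(l) = 0 (r(l) = 1*0 = 0)
w(u, q) = 2*u (w(u, q) = u*2 = 2*u)
S = 1/37560 (S = 1/(37560 + 0/(-11996)) = 1/(37560 + 0*(-1/11996)) = 1/(37560 + 0) = 1/37560 ≈ 2.6624e-5)
√(w(-84, 106)/(-34793) + S) = √((2*(-84))/(-34793) + 1/37560) = √(-168*(-1/34793) + 1/37560) = √(168/34793 + 1/37560) = √(6344873/1306825080) = √2072909791453710/653412540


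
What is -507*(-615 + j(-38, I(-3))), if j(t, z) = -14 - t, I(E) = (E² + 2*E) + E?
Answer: 299637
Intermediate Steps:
I(E) = E² + 3*E
-507*(-615 + j(-38, I(-3))) = -507*(-615 + (-14 - 1*(-38))) = -507*(-615 + (-14 + 38)) = -507*(-615 + 24) = -507*(-591) = 299637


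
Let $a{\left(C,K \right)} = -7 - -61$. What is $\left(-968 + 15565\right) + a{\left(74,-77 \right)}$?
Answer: $14651$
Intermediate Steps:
$a{\left(C,K \right)} = 54$ ($a{\left(C,K \right)} = -7 + 61 = 54$)
$\left(-968 + 15565\right) + a{\left(74,-77 \right)} = \left(-968 + 15565\right) + 54 = 14597 + 54 = 14651$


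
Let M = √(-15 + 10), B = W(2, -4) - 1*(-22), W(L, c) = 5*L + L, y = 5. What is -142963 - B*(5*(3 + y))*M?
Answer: -142963 - 1360*I*√5 ≈ -1.4296e+5 - 3041.1*I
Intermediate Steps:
W(L, c) = 6*L
B = 34 (B = 6*2 - 1*(-22) = 12 + 22 = 34)
M = I*√5 (M = √(-5) = I*√5 ≈ 2.2361*I)
-142963 - B*(5*(3 + y))*M = -142963 - 34*(5*(3 + 5))*I*√5 = -142963 - 34*(5*8)*I*√5 = -142963 - 34*40*I*√5 = -142963 - 1360*I*√5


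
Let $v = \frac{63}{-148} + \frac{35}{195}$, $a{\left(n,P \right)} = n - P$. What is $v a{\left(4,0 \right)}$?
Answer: $- \frac{1421}{1443} \approx -0.98475$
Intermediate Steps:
$v = - \frac{1421}{5772}$ ($v = 63 \left(- \frac{1}{148}\right) + 35 \cdot \frac{1}{195} = - \frac{63}{148} + \frac{7}{39} = - \frac{1421}{5772} \approx -0.24619$)
$v a{\left(4,0 \right)} = - \frac{1421 \left(4 - 0\right)}{5772} = - \frac{1421 \left(4 + 0\right)}{5772} = \left(- \frac{1421}{5772}\right) 4 = - \frac{1421}{1443}$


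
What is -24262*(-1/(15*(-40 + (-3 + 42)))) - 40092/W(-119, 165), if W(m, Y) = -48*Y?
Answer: -354729/220 ≈ -1612.4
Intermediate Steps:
-24262*(-1/(15*(-40 + (-3 + 42)))) - 40092/W(-119, 165) = -24262*(-1/(15*(-40 + (-3 + 42)))) - 40092/((-48*165)) = -24262*(-1/(15*(-40 + 39))) - 40092/(-7920) = -24262/((-1*(-15))) - 40092*(-1/7920) = -24262/15 + 3341/660 = -354729/220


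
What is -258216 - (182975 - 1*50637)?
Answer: -390554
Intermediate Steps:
-258216 - (182975 - 1*50637) = -258216 - (182975 - 50637) = -258216 - 1*132338 = -258216 - 132338 = -390554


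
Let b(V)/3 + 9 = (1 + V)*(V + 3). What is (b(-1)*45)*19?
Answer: -23085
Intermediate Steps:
b(V) = -27 + 3*(1 + V)*(3 + V) (b(V) = -27 + 3*((1 + V)*(V + 3)) = -27 + 3*((1 + V)*(3 + V)) = -27 + 3*(1 + V)*(3 + V))
(b(-1)*45)*19 = ((-18 + 3*(-1)² + 12*(-1))*45)*19 = ((-18 + 3*1 - 12)*45)*19 = ((-18 + 3 - 12)*45)*19 = -27*45*19 = -1215*19 = -23085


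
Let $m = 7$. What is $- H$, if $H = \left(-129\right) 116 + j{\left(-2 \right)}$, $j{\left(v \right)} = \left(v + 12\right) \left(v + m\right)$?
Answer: $14914$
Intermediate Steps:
$j{\left(v \right)} = \left(7 + v\right) \left(12 + v\right)$ ($j{\left(v \right)} = \left(v + 12\right) \left(v + 7\right) = \left(12 + v\right) \left(7 + v\right) = \left(7 + v\right) \left(12 + v\right)$)
$H = -14914$ ($H = \left(-129\right) 116 + \left(84 + \left(-2\right)^{2} + 19 \left(-2\right)\right) = -14964 + \left(84 + 4 - 38\right) = -14964 + 50 = -14914$)
$- H = \left(-1\right) \left(-14914\right) = 14914$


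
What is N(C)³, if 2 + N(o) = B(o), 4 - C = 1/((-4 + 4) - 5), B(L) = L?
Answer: 1331/125 ≈ 10.648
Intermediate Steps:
C = 21/5 (C = 4 - 1/((-4 + 4) - 5) = 4 - 1/(0 - 5) = 4 - 1/(-5) = 4 - 1*(-⅕) = 4 + ⅕ = 21/5 ≈ 4.2000)
N(o) = -2 + o
N(C)³ = (-2 + 21/5)³ = (11/5)³ = 1331/125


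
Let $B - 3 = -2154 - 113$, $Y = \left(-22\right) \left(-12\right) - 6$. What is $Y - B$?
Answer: $2522$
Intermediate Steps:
$Y = 258$ ($Y = 264 - 6 = 258$)
$B = -2264$ ($B = 3 - 2267 = -2264$)
$Y - B = 258 - -2264 = 258 + 2264 = 2522$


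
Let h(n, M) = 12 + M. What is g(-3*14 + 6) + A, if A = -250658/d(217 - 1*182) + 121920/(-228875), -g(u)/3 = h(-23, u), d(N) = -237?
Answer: 12249195542/10848675 ≈ 1129.1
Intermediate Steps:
g(u) = -36 - 3*u (g(u) = -3*(12 + u) = -36 - 3*u)
A = 11468090942/10848675 (A = -250658/(-237) + 121920/(-228875) = -250658*(-1/237) + 121920*(-1/228875) = 250658/237 - 24384/45775 = 11468090942/10848675 ≈ 1057.1)
g(-3*14 + 6) + A = (-36 - 3*(-3*14 + 6)) + 11468090942/10848675 = (-36 - 3*(-42 + 6)) + 11468090942/10848675 = (-36 - 3*(-36)) + 11468090942/10848675 = (-36 + 108) + 11468090942/10848675 = 72 + 11468090942/10848675 = 12249195542/10848675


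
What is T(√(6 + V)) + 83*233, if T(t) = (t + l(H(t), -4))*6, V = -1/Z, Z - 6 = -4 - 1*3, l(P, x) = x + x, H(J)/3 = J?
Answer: 19291 + 6*√7 ≈ 19307.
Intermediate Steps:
H(J) = 3*J
l(P, x) = 2*x
Z = -1 (Z = 6 + (-4 - 1*3) = 6 + (-4 - 3) = 6 - 7 = -1)
V = 1 (V = -1/(-1) = -1*(-1) = 1)
T(t) = -48 + 6*t (T(t) = (t + 2*(-4))*6 = (t - 8)*6 = (-8 + t)*6 = -48 + 6*t)
T(√(6 + V)) + 83*233 = (-48 + 6*√(6 + 1)) + 83*233 = (-48 + 6*√7) + 19339 = 19291 + 6*√7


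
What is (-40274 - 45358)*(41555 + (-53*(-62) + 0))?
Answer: -3839824512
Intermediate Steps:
(-40274 - 45358)*(41555 + (-53*(-62) + 0)) = -85632*(41555 + (3286 + 0)) = -85632*(41555 + 3286) = -85632*44841 = -3839824512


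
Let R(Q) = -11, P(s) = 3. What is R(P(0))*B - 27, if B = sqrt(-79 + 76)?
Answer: -27 - 11*I*sqrt(3) ≈ -27.0 - 19.053*I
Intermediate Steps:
B = I*sqrt(3) (B = sqrt(-3) = I*sqrt(3) ≈ 1.732*I)
R(P(0))*B - 27 = -11*I*sqrt(3) - 27 = -27 - 11*I*sqrt(3)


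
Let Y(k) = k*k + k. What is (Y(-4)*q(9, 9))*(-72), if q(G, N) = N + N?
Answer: -15552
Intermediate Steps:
q(G, N) = 2*N
Y(k) = k + k² (Y(k) = k² + k = k + k²)
(Y(-4)*q(9, 9))*(-72) = ((-4*(1 - 4))*(2*9))*(-72) = (-4*(-3)*18)*(-72) = (12*18)*(-72) = 216*(-72) = -15552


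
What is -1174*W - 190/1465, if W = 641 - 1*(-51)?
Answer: -238035582/293 ≈ -8.1241e+5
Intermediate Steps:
W = 692 (W = 641 + 51 = 692)
-1174*W - 190/1465 = -1174*692 - 190/1465 = -812408 - 190*1/1465 = -812408 - 38/293 = -238035582/293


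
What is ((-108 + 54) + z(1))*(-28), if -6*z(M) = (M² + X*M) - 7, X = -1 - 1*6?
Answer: 4354/3 ≈ 1451.3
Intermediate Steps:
X = -7 (X = -1 - 6 = -7)
z(M) = 7/6 - M²/6 + 7*M/6 (z(M) = -((M² - 7*M) - 7)/6 = -(-7 + M² - 7*M)/6 = 7/6 - M²/6 + 7*M/6)
((-108 + 54) + z(1))*(-28) = ((-108 + 54) + (7/6 - ⅙*1² + (7/6)*1))*(-28) = (-54 + (7/6 - ⅙*1 + 7/6))*(-28) = (-54 + (7/6 - ⅙ + 7/6))*(-28) = (-54 + 13/6)*(-28) = -311/6*(-28) = 4354/3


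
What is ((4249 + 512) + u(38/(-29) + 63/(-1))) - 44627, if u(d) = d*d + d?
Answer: -30103166/841 ≈ -35795.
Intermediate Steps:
u(d) = d + d² (u(d) = d² + d = d + d²)
((4249 + 512) + u(38/(-29) + 63/(-1))) - 44627 = ((4249 + 512) + (38/(-29) + 63/(-1))*(1 + (38/(-29) + 63/(-1)))) - 44627 = (4761 + (38*(-1/29) + 63*(-1))*(1 + (38*(-1/29) + 63*(-1)))) - 44627 = (4761 + (-38/29 - 63)*(1 + (-38/29 - 63))) - 44627 = (4761 - 1865*(1 - 1865/29)/29) - 44627 = (4761 - 1865/29*(-1836/29)) - 44627 = (4761 + 3424140/841) - 44627 = 7428141/841 - 44627 = -30103166/841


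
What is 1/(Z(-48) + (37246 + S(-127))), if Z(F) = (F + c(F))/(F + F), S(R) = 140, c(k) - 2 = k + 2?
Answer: 24/897287 ≈ 2.6747e-5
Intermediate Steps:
c(k) = 4 + k (c(k) = 2 + (k + 2) = 2 + (2 + k) = 4 + k)
Z(F) = (4 + 2*F)/(2*F) (Z(F) = (F + (4 + F))/(F + F) = (4 + 2*F)/((2*F)) = (4 + 2*F)*(1/(2*F)) = (4 + 2*F)/(2*F))
1/(Z(-48) + (37246 + S(-127))) = 1/((2 - 48)/(-48) + (37246 + 140)) = 1/(-1/48*(-46) + 37386) = 1/(23/24 + 37386) = 1/(897287/24) = 24/897287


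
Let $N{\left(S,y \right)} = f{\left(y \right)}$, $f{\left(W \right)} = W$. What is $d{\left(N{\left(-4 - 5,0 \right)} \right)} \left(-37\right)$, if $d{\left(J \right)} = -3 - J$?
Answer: $111$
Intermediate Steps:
$N{\left(S,y \right)} = y$
$d{\left(N{\left(-4 - 5,0 \right)} \right)} \left(-37\right) = \left(-3 - 0\right) \left(-37\right) = \left(-3 + 0\right) \left(-37\right) = \left(-3\right) \left(-37\right) = 111$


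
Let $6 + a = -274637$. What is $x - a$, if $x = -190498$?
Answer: $84145$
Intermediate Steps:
$a = -274643$ ($a = -6 - 274637 = -274643$)
$x - a = -190498 - -274643 = -190498 + 274643 = 84145$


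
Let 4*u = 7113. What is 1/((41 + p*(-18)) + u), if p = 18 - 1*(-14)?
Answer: 4/4973 ≈ 0.00080434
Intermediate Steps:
p = 32 (p = 18 + 14 = 32)
u = 7113/4 (u = (¼)*7113 = 7113/4 ≈ 1778.3)
1/((41 + p*(-18)) + u) = 1/((41 + 32*(-18)) + 7113/4) = 1/((41 - 576) + 7113/4) = 1/(-535 + 7113/4) = 1/(4973/4) = 4/4973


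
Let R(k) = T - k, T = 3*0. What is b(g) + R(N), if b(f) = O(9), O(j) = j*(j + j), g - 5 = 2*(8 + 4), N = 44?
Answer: 118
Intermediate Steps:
T = 0
g = 29 (g = 5 + 2*(8 + 4) = 5 + 2*12 = 5 + 24 = 29)
R(k) = -k (R(k) = 0 - k = -k)
O(j) = 2*j**2 (O(j) = j*(2*j) = 2*j**2)
b(f) = 162 (b(f) = 2*9**2 = 2*81 = 162)
b(g) + R(N) = 162 - 1*44 = 162 - 44 = 118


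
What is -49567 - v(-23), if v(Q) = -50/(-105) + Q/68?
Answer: -70781873/1428 ≈ -49567.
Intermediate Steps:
v(Q) = 10/21 + Q/68 (v(Q) = -50*(-1/105) + Q*(1/68) = 10/21 + Q/68)
-49567 - v(-23) = -49567 - (10/21 + (1/68)*(-23)) = -49567 - (10/21 - 23/68) = -49567 - 1*197/1428 = -49567 - 197/1428 = -70781873/1428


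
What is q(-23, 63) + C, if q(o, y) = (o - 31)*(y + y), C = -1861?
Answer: -8665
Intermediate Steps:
q(o, y) = 2*y*(-31 + o) (q(o, y) = (-31 + o)*(2*y) = 2*y*(-31 + o))
q(-23, 63) + C = 2*63*(-31 - 23) - 1861 = 2*63*(-54) - 1861 = -6804 - 1861 = -8665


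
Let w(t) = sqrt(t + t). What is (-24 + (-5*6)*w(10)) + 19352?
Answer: 19328 - 60*sqrt(5) ≈ 19194.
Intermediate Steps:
w(t) = sqrt(2)*sqrt(t) (w(t) = sqrt(2*t) = sqrt(2)*sqrt(t))
(-24 + (-5*6)*w(10)) + 19352 = (-24 + (-5*6)*(sqrt(2)*sqrt(10))) + 19352 = (-24 - 60*sqrt(5)) + 19352 = 19328 - 60*sqrt(5)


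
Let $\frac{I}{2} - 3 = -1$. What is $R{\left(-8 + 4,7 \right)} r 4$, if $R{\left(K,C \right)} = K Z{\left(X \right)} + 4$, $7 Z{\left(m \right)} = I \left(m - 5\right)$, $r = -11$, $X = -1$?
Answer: $- \frac{5456}{7} \approx -779.43$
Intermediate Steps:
$I = 4$ ($I = 6 + 2 \left(-1\right) = 6 - 2 = 4$)
$Z{\left(m \right)} = - \frac{20}{7} + \frac{4 m}{7}$ ($Z{\left(m \right)} = \frac{4 \left(m - 5\right)}{7} = \frac{4 \left(-5 + m\right)}{7} = \frac{-20 + 4 m}{7} = - \frac{20}{7} + \frac{4 m}{7}$)
$R{\left(K,C \right)} = 4 - \frac{24 K}{7}$ ($R{\left(K,C \right)} = K \left(- \frac{20}{7} + \frac{4}{7} \left(-1\right)\right) + 4 = K \left(- \frac{20}{7} - \frac{4}{7}\right) + 4 = K \left(- \frac{24}{7}\right) + 4 = - \frac{24 K}{7} + 4 = 4 - \frac{24 K}{7}$)
$R{\left(-8 + 4,7 \right)} r 4 = \left(4 - \frac{24 \left(-8 + 4\right)}{7}\right) \left(\left(-11\right) 4\right) = \left(4 - - \frac{96}{7}\right) \left(-44\right) = \left(4 + \frac{96}{7}\right) \left(-44\right) = \frac{124}{7} \left(-44\right) = - \frac{5456}{7}$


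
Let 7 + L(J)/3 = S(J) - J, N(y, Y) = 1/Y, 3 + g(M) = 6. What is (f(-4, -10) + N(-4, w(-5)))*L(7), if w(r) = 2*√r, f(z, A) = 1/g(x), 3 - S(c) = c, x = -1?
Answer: -18 + 27*I*√5/5 ≈ -18.0 + 12.075*I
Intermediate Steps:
g(M) = 3 (g(M) = -3 + 6 = 3)
S(c) = 3 - c
f(z, A) = ⅓ (f(z, A) = 1/3 = ⅓)
L(J) = -12 - 6*J (L(J) = -21 + 3*((3 - J) - J) = -21 + 3*(3 - 2*J) = -21 + (9 - 6*J) = -12 - 6*J)
(f(-4, -10) + N(-4, w(-5)))*L(7) = (⅓ + 1/(2*√(-5)))*(-12 - 6*7) = (⅓ + 1/(2*(I*√5)))*(-12 - 42) = (⅓ + 1/(2*I*√5))*(-54) = (⅓ - I*√5/10)*(-54) = -18 + 27*I*√5/5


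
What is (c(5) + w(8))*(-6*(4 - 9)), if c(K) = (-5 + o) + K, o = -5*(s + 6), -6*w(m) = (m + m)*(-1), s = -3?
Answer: -370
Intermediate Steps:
w(m) = m/3 (w(m) = -(m + m)*(-1)/6 = -2*m*(-1)/6 = -(-1)*m/3 = m/3)
o = -15 (o = -5*(-3 + 6) = -5*3 = -15)
c(K) = -20 + K (c(K) = (-5 - 15) + K = -20 + K)
(c(5) + w(8))*(-6*(4 - 9)) = ((-20 + 5) + (⅓)*8)*(-6*(4 - 9)) = (-15 + 8/3)*(-6*(-5)) = -37/3*30 = -370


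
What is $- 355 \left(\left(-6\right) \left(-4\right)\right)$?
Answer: $-8520$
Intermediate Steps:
$- 355 \left(\left(-6\right) \left(-4\right)\right) = \left(-355\right) 24 = -8520$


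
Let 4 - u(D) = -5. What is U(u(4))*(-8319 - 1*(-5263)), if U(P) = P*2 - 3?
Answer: -45840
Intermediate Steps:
u(D) = 9 (u(D) = 4 - 1*(-5) = 4 + 5 = 9)
U(P) = -3 + 2*P (U(P) = 2*P - 3 = -3 + 2*P)
U(u(4))*(-8319 - 1*(-5263)) = (-3 + 2*9)*(-8319 - 1*(-5263)) = (-3 + 18)*(-8319 + 5263) = 15*(-3056) = -45840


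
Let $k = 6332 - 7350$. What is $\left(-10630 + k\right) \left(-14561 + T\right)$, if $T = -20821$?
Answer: $412129536$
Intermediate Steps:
$k = -1018$
$\left(-10630 + k\right) \left(-14561 + T\right) = \left(-10630 - 1018\right) \left(-14561 - 20821\right) = \left(-11648\right) \left(-35382\right) = 412129536$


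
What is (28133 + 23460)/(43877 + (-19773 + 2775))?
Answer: 51593/26879 ≈ 1.9195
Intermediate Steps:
(28133 + 23460)/(43877 + (-19773 + 2775)) = 51593/(43877 - 16998) = 51593/26879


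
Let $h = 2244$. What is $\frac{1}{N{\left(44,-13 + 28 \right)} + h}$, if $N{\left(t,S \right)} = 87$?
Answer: $\frac{1}{2331} \approx 0.000429$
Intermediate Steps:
$\frac{1}{N{\left(44,-13 + 28 \right)} + h} = \frac{1}{87 + 2244} = \frac{1}{2331}$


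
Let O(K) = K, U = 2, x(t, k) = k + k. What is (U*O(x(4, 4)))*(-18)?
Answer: -288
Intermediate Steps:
x(t, k) = 2*k
(U*O(x(4, 4)))*(-18) = (2*(2*4))*(-18) = (2*8)*(-18) = 16*(-18) = -288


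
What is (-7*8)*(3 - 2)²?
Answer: -56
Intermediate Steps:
(-7*8)*(3 - 2)² = -56*1² = -56*1 = -56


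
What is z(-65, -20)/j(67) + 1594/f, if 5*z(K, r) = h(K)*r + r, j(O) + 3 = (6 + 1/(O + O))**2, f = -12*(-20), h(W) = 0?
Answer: 464924249/71298840 ≈ 6.5208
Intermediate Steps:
f = 240
j(O) = -3 + (6 + 1/(2*O))**2 (j(O) = -3 + (6 + 1/(O + O))**2 = -3 + (6 + 1/(2*O))**2)
z(K, r) = r/5 (z(K, r) = (0*r + r)/5 = (0 + r)/5 = r/5)
z(-65, -20)/j(67) + 1594/f = ((1/5)*(-20))/(33 + 6/67 + (1/4)/67**2) + 1594/240 = -4/(33 + 6*(1/67) + (1/4)*(1/4489)) + 1594*(1/240) = -4/(33 + 6/67 + 1/17956) + 797/120 = -4/594157/17956 + 797/120 = -4*17956/594157 + 797/120 = -71824/594157 + 797/120 = 464924249/71298840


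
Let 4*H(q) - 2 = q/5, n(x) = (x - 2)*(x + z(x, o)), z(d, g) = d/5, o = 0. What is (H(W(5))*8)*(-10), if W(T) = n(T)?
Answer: -112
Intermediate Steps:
z(d, g) = d/5 (z(d, g) = d*(⅕) = d/5)
n(x) = 6*x*(-2 + x)/5 (n(x) = (x - 2)*(x + x/5) = (-2 + x)*(6*x/5) = 6*x*(-2 + x)/5)
W(T) = 6*T*(-2 + T)/5
H(q) = ½ + q/20 (H(q) = ½ + (q/5)/4 = ½ + q/20)
(H(W(5))*8)*(-10) = ((½ + ((6/5)*5*(-2 + 5))/20)*8)*(-10) = ((½ + ((6/5)*5*3)/20)*8)*(-10) = ((½ + (1/20)*18)*8)*(-10) = ((½ + 9/10)*8)*(-10) = ((7/5)*8)*(-10) = (56/5)*(-10) = -112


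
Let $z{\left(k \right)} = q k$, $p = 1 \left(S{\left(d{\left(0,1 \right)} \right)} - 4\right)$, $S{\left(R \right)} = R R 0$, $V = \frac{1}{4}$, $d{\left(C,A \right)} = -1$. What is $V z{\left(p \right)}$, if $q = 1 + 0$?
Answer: $-1$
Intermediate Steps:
$V = \frac{1}{4} \approx 0.25$
$q = 1$
$S{\left(R \right)} = 0$ ($S{\left(R \right)} = R^{2} \cdot 0 = 0$)
$p = -4$ ($p = 1 \left(0 - 4\right) = 1 \left(-4\right) = -4$)
$z{\left(k \right)} = k$ ($z{\left(k \right)} = 1 k = k$)
$V z{\left(p \right)} = \frac{1}{4} \left(-4\right) = -1$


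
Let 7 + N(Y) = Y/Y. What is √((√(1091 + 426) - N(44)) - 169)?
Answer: √(-163 + √1517) ≈ 11.138*I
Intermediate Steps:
N(Y) = -6 (N(Y) = -7 + Y/Y = -7 + 1 = -6)
√((√(1091 + 426) - N(44)) - 169) = √((√(1091 + 426) - 1*(-6)) - 169) = √((√1517 + 6) - 169) = √((6 + √1517) - 169) = √(-163 + √1517)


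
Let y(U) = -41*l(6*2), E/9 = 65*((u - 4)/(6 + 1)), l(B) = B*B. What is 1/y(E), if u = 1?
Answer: -1/5904 ≈ -0.00016938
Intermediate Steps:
l(B) = B**2
E = -1755/7 (E = 9*(65*((1 - 4)/(6 + 1))) = 9*(65*(-3/7)) = 9*(-195/7) = -1755/7 ≈ -250.71)
y(U) = -5904 (y(U) = -41*(6*2)**2 = -41*12**2 = -41*144 = -5904)
1/y(E) = 1/(-5904) = -1/5904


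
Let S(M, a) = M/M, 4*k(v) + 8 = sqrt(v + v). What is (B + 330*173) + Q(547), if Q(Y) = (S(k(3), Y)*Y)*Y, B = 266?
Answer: 356565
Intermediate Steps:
k(v) = -2 + sqrt(2)*sqrt(v)/4 (k(v) = -2 + sqrt(v + v)/4 = -2 + sqrt(2*v)/4 = -2 + (sqrt(2)*sqrt(v))/4 = -2 + sqrt(2)*sqrt(v)/4)
S(M, a) = 1
Q(Y) = Y**2 (Q(Y) = (1*Y)*Y = Y*Y = Y**2)
(B + 330*173) + Q(547) = (266 + 330*173) + 547**2 = (266 + 57090) + 299209 = 57356 + 299209 = 356565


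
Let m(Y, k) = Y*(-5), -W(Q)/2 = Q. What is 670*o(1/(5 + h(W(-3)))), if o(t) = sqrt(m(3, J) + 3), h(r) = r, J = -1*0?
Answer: 1340*I*sqrt(3) ≈ 2320.9*I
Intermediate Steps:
W(Q) = -2*Q
J = 0
m(Y, k) = -5*Y
o(t) = 2*I*sqrt(3) (o(t) = sqrt(-5*3 + 3) = sqrt(-15 + 3) = sqrt(-12) = 2*I*sqrt(3))
670*o(1/(5 + h(W(-3)))) = 670*(2*I*sqrt(3)) = 1340*I*sqrt(3)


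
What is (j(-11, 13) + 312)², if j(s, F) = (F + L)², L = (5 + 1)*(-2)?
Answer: 97969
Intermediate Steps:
L = -12 (L = 6*(-2) = -12)
j(s, F) = (-12 + F)² (j(s, F) = (F - 12)² = (-12 + F)²)
(j(-11, 13) + 312)² = ((-12 + 13)² + 312)² = (1² + 312)² = (1 + 312)² = 313² = 97969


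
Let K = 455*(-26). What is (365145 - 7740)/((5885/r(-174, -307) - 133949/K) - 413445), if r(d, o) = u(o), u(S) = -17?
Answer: -71877719550/83215266367 ≈ -0.86376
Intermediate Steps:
K = -11830
r(d, o) = -17
(365145 - 7740)/((5885/r(-174, -307) - 133949/K) - 413445) = (365145 - 7740)/((5885/(-17) - 133949/(-11830)) - 413445) = 357405/((5885*(-1/17) - 133949*(-1/11830)) - 413445) = 357405/((-5885/17 + 133949/11830) - 413445) = 357405/(-67342417/201110 - 413445) = 357405/(-83215266367/201110) = 357405*(-201110/83215266367) = -71877719550/83215266367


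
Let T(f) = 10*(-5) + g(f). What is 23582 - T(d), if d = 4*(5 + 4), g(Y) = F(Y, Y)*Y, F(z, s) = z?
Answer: 22336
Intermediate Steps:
g(Y) = Y² (g(Y) = Y*Y = Y²)
d = 36 (d = 4*9 = 36)
T(f) = -50 + f² (T(f) = 10*(-5) + f² = -50 + f²)
23582 - T(d) = 23582 - (-50 + 36²) = 23582 - (-50 + 1296) = 23582 - 1*1246 = 23582 - 1246 = 22336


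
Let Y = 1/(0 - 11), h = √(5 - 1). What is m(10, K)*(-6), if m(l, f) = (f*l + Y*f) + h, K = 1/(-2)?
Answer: 195/11 ≈ 17.727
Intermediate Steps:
K = -½ ≈ -0.50000
h = 2 (h = √4 = 2)
Y = -1/11 (Y = 1/(-11) = -1/11 ≈ -0.090909)
m(l, f) = 2 - f/11 + f*l (m(l, f) = (f*l - f/11) + 2 = (-f/11 + f*l) + 2 = 2 - f/11 + f*l)
m(10, K)*(-6) = (2 - 1/11*(-½) - ½*10)*(-6) = (2 + 1/22 - 5)*(-6) = -65/22*(-6) = 195/11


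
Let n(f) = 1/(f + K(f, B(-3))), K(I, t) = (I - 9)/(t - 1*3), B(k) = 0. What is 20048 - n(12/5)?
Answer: 461099/23 ≈ 20048.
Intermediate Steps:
K(I, t) = (-9 + I)/(-3 + t) (K(I, t) = (-9 + I)/(t - 3) = (-9 + I)/(-3 + t))
n(f) = 1/(3 + 2*f/3) (n(f) = 1/(f + (-9 + f)/(-3 + 0)) = 1/(f + (-9 + f)/(-3)) = 1/(f - (-9 + f)/3) = 1/(f + (3 - f/3)) = 1/(3 + 2*f/3))
20048 - n(12/5) = 20048 - 3/(9 + 2*(12/5)) = 20048 - 3/(9 + 24/5) = 20048 - 3/69/5 = 20048 - 3*5/69 = 20048 - 1*5/23 = 20048 - 5/23 = 461099/23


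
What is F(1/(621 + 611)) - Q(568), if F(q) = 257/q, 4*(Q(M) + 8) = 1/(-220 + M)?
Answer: 440751743/1392 ≈ 3.1663e+5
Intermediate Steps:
Q(M) = -8 + 1/(4*(-220 + M))
F(1/(621 + 611)) - Q(568) = 257/(1/(621 + 611)) - (7041 - 32*568)/(4*(-220 + 568)) = 257/(1/1232) - (7041 - 18176)/(4*348) = 257/(1/1232) - (-11135)/(4*348) = 257*1232 - 1*(-11135/1392) = 316624 + 11135/1392 = 440751743/1392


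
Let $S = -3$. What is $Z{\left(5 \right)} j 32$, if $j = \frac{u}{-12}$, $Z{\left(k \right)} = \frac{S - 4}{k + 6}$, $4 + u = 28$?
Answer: $\frac{448}{11} \approx 40.727$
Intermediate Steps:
$u = 24$ ($u = -4 + 28 = 24$)
$Z{\left(k \right)} = - \frac{7}{6 + k}$ ($Z{\left(k \right)} = \frac{-3 - 4}{k + 6} = - \frac{7}{6 + k}$)
$j = -2$ ($j = \frac{24}{-12} = 24 \left(- \frac{1}{12}\right) = -2$)
$Z{\left(5 \right)} j 32 = - \frac{7}{6 + 5} \left(-2\right) 32 = - \frac{7}{11} \left(-2\right) 32 = \left(-7\right) \frac{1}{11} \left(-2\right) 32 = \left(- \frac{7}{11}\right) \left(-2\right) 32 = \frac{14}{11} \cdot 32 = \frac{448}{11}$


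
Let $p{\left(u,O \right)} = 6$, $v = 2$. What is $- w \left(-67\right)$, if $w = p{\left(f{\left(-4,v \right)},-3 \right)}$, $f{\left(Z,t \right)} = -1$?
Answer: $402$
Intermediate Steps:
$w = 6$
$- w \left(-67\right) = - 6 \left(-67\right) = \left(-1\right) \left(-402\right) = 402$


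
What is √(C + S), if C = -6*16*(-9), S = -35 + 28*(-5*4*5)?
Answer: 3*I*√219 ≈ 44.396*I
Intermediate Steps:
S = -2835 (S = -35 + 28*(-20*5) = -35 + 28*(-100) = -35 - 2800 = -2835)
C = 864 (C = -96*(-9) = 864)
√(C + S) = √(864 - 2835) = √(-1971) = 3*I*√219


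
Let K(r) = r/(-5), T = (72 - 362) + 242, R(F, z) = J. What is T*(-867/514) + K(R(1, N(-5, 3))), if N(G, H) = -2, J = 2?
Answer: 103526/1285 ≈ 80.565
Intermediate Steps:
R(F, z) = 2
T = -48 (T = -290 + 242 = -48)
K(r) = -r/5 (K(r) = r*(-1/5) = -r/5)
T*(-867/514) + K(R(1, N(-5, 3))) = -(-41616)/514 - 1/5*2 = -(-41616)/514 - 2/5 = -48*(-867/514) - 2/5 = 20808/257 - 2/5 = 103526/1285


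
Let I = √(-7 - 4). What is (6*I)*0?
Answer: 0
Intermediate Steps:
I = I*√11 (I = √(-11) = I*√11 ≈ 3.3166*I)
(6*I)*0 = (6*(I*√11))*0 = (6*I*√11)*0 = 0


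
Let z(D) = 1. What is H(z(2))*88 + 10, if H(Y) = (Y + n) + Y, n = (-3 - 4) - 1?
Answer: -518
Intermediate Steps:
n = -8 (n = -7 - 1 = -8)
H(Y) = -8 + 2*Y (H(Y) = (Y - 8) + Y = (-8 + Y) + Y = -8 + 2*Y)
H(z(2))*88 + 10 = (-8 + 2*1)*88 + 10 = (-8 + 2)*88 + 10 = -6*88 + 10 = -528 + 10 = -518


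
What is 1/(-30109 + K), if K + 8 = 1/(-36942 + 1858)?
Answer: -35084/1056624829 ≈ -3.3204e-5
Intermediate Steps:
K = -280673/35084 (K = -8 + 1/(-36942 + 1858) = -8 + 1/(-35084) = -8 - 1/35084 = -280673/35084 ≈ -8.0000)
1/(-30109 + K) = 1/(-30109 - 280673/35084) = 1/(-1056624829/35084) = -35084/1056624829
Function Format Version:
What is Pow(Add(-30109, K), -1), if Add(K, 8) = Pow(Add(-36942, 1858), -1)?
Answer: Rational(-35084, 1056624829) ≈ -3.3204e-5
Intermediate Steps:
K = Rational(-280673, 35084) (K = Add(-8, Pow(Add(-36942, 1858), -1)) = Add(-8, Pow(-35084, -1)) = Add(-8, Rational(-1, 35084)) = Rational(-280673, 35084) ≈ -8.0000)
Pow(Add(-30109, K), -1) = Pow(Add(-30109, Rational(-280673, 35084)), -1) = Pow(Rational(-1056624829, 35084), -1) = Rational(-35084, 1056624829)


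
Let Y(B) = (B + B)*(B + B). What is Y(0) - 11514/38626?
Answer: -5757/19313 ≈ -0.29809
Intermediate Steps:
Y(B) = 4*B**2 (Y(B) = (2*B)*(2*B) = 4*B**2)
Y(0) - 11514/38626 = 4*0**2 - 11514/38626 = 4*0 - 11514/38626 = 0 - 1*5757/19313 = 0 - 5757/19313 = -5757/19313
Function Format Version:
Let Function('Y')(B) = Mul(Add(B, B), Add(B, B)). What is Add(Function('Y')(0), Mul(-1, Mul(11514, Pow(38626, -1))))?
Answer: Rational(-5757, 19313) ≈ -0.29809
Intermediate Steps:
Function('Y')(B) = Mul(4, Pow(B, 2)) (Function('Y')(B) = Mul(Mul(2, B), Mul(2, B)) = Mul(4, Pow(B, 2)))
Add(Function('Y')(0), Mul(-1, Mul(11514, Pow(38626, -1)))) = Add(Mul(4, Pow(0, 2)), Mul(-1, Mul(11514, Pow(38626, -1)))) = Add(Mul(4, 0), Mul(-1, Mul(11514, Rational(1, 38626)))) = Add(0, Mul(-1, Rational(5757, 19313))) = Add(0, Rational(-5757, 19313)) = Rational(-5757, 19313)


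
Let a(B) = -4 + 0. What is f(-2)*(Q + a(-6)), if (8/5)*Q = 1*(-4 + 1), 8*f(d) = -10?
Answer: 235/32 ≈ 7.3438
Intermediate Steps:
a(B) = -4
f(d) = -5/4 (f(d) = (⅛)*(-10) = -5/4)
Q = -15/8 (Q = 5*(1*(-4 + 1))/8 = 5*(1*(-3))/8 = (5/8)*(-3) = -15/8 ≈ -1.8750)
f(-2)*(Q + a(-6)) = -5*(-15/8 - 4)/4 = -5/4*(-47/8) = 235/32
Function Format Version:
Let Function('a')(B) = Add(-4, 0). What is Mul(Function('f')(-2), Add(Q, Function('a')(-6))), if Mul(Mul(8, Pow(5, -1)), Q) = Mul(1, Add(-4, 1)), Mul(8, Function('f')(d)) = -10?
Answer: Rational(235, 32) ≈ 7.3438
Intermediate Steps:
Function('a')(B) = -4
Function('f')(d) = Rational(-5, 4) (Function('f')(d) = Mul(Rational(1, 8), -10) = Rational(-5, 4))
Q = Rational(-15, 8) (Q = Mul(Rational(5, 8), Mul(1, Add(-4, 1))) = Mul(Rational(5, 8), Mul(1, -3)) = Mul(Rational(5, 8), -3) = Rational(-15, 8) ≈ -1.8750)
Mul(Function('f')(-2), Add(Q, Function('a')(-6))) = Mul(Rational(-5, 4), Add(Rational(-15, 8), -4)) = Mul(Rational(-5, 4), Rational(-47, 8)) = Rational(235, 32)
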